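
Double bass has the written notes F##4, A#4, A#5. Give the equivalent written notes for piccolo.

First find concert pitch: the double bass sounds a perfect octave below written, so F##4 A#4 A#5 sounds F##3 A#3 A#4.
Then write for piccolo: it sounds a perfect octave above written, so the part must be a perfect octave below concert.
F##3 → F##2
A#3 → A#2
A#4 → A#3

F##2 A#2 A#3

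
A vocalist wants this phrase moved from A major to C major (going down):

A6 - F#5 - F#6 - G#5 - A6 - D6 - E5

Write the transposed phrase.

C6 A4 A5 B4 C6 F5 G4

A major to C major down is a major sixth, so every note moves down by that interval.
A6 becomes C6
F#5 becomes A4
F#6 becomes A5
G#5 becomes B4
A6 becomes C6
D6 becomes F5
E5 becomes G4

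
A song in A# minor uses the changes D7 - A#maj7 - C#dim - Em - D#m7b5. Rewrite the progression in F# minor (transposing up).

Bb7 F#maj7 Adim Cm Bm7b5

A# minor up to F# minor is a minor sixth; each chord root moves by that interval while the quality stays the same.
D7: root D up a minor sixth → Bb, giving Bb7.
A#maj7: root A# up a minor sixth → F#, giving F#maj7.
C#dim: root C# up a minor sixth → A, giving Adim.
Em: root E up a minor sixth → C, giving Cm.
D#m7b5: root D# up a minor sixth → B, giving Bm7b5.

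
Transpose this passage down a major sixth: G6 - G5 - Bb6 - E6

A major sixth down from G6 gives Bb5.
G5 down a major sixth is Bb4.
Bb6: a sixth down reaches D, and 9 semitones makes it Db6.
E6 down a major sixth is G5.

Bb5 Bb4 Db6 G5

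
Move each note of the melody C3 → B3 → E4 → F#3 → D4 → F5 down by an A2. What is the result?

C3: a second down reaches B, and 3 semitones makes it Bbb2.
B3 down an augmented second is Ab3.
An augmented second down from E4 gives Db4.
An augmented second down from F#3 gives Eb3.
D4: a second down reaches C, and 3 semitones makes it Cb4.
F5: a second down reaches E, and 3 semitones makes it Ebb5.

Bbb2 Ab3 Db4 Eb3 Cb4 Ebb5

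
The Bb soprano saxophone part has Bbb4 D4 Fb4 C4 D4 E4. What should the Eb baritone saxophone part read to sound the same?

Fb6 A5 Cb6 G5 A5 B5

First find concert pitch: the Bb soprano saxophone sounds a major second below written, so Bbb4 D4 Fb4 C4 D4 E4 sounds Abb4 C4 Ebb4 Bb3 C4 D4.
Then write for Eb baritone saxophone: it sounds a major thirteenth below written, so the part must be a major thirteenth above concert.
Abb4 → Fb6
C4 → A5
Ebb4 → Cb6
Bb3 → G5
C4 → A5
D4 → B5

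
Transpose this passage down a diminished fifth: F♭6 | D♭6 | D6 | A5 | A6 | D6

Bb5 G5 G#5 D#5 D#6 G#5

A diminished fifth down from Fb6 gives Bb5.
A diminished fifth down from Db6 gives G5.
D6 down a diminished fifth is G#5.
A5: a fifth down reaches D, and 6 semitones makes it D#5.
A6: a fifth down reaches D, and 6 semitones makes it D#6.
D6: a fifth down reaches G, and 6 semitones makes it G#5.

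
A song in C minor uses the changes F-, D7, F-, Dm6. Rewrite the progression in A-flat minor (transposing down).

Db- Bb7 Db- Bbm6

C minor down to A-flat minor is a major third; each chord root moves by that interval while the quality stays the same.
F-: root F down a major third → Db, giving Db-.
D7: root D down a major third → Bb, giving Bb7.
F-: root F down a major third → Db, giving Db-.
Dm6: root D down a major third → Bb, giving Bbm6.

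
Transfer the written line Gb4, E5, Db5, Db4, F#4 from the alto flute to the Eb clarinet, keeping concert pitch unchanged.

First find concert pitch: the alto flute sounds a perfect fourth below written, so Gb4 E5 Db5 Db4 F#4 sounds Db4 B4 Ab4 Ab3 C#4.
Then write for Eb clarinet: it sounds a minor third above written, so the part must be a minor third below concert.
Db4 → Bb3
B4 → G#4
Ab4 → F4
Ab3 → F3
C#4 → A#3

Bb3 G#4 F4 F3 A#3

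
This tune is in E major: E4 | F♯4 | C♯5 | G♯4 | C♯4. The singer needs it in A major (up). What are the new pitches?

A4 B4 F#5 C#5 F#4

E major to A major up is a perfect fourth, so every note moves up by that interval.
E4 gives A4
F#4 gives B4
C#5 gives F#5
G#4 gives C#5
C#4 gives F#4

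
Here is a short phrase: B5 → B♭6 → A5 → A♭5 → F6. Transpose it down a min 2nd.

A#5 A6 G#5 G5 E6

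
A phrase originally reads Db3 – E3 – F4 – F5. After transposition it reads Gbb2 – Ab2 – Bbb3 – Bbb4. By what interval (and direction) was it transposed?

Take the first pair: Db3 → Gbb2. D to G spans 5 letter names, so the interval is some kind of fifth.
Gbb2 to Db3 is 8 semitones, which makes it an augmented fifth; the second version is lower, so the direction is down.
Checking another pair — F5 → Bbb4 — gives the same interval.

down an augmented fifth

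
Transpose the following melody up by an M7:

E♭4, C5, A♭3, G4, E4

D5 B5 G4 F#5 D#5

Eb4 -> D5
C5 -> B5
Ab3 -> G4
G4 -> F#5
E4 -> D#5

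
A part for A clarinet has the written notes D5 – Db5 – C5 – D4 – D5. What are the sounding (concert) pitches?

The A clarinet sounds a minor third below written, so transpose each written note down a minor third.
D5 becomes B4
Db5 becomes Bb4
C5 becomes A4
D4 becomes B3
D5 becomes B4

B4 Bb4 A4 B3 B4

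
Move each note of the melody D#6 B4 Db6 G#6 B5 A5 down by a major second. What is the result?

C#6 A4 Cb6 F#6 A5 G5

A major second down from D#6 gives C#6.
B4: a second down reaches A, and 2 semitones makes it A4.
Db6: a second down reaches C, and 2 semitones makes it Cb6.
G#6: a second down reaches F, and 2 semitones makes it F#6.
B5: a second down reaches A, and 2 semitones makes it A5.
A5 down a major second is G5.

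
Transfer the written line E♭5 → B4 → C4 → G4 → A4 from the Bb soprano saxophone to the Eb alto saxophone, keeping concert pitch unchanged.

First find concert pitch: the Bb soprano saxophone sounds a major second below written, so E♭5 B4 C4 G4 A4 sounds Db5 A4 Bb3 F4 G4.
Then write for Eb alto saxophone: it sounds a major sixth below written, so the part must be a major sixth above concert.
Db5 → Bb5
A4 → F#5
Bb3 → G4
F4 → D5
G4 → E5

Bb5 F#5 G4 D5 E5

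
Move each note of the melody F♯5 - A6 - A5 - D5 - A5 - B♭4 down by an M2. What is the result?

F#5 to E5
A6 to G6
A5 to G5
D5 to C5
A5 to G5
Bb4 to Ab4

E5 G6 G5 C5 G5 Ab4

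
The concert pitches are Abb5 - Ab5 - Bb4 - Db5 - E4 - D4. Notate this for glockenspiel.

The glockenspiel sounds a perfect fifteenth above written, so the written part must be a perfect fifteenth below concert — transpose each note down.
Abb5 → Abb3
Ab5 → Ab3
Bb4 → Bb2
Db5 → Db3
E4 → E2
D4 → D2

Abb3 Ab3 Bb2 Db3 E2 D2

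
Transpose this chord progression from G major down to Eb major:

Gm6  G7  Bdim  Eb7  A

Ebm6 Eb7 Gdim Cb7 F

G major down to Eb major is a major third; each chord root moves by that interval while the quality stays the same.
Gm6: root G down a major third → Eb, giving Ebm6.
G7: root G down a major third → Eb, giving Eb7.
Bdim: root B down a major third → G, giving Gdim.
Eb7: root Eb down a major third → Cb, giving Cb7.
A: root A down a major third → F, giving F.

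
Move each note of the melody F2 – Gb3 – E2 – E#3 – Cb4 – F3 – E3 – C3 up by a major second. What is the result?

F2 gives G2
Gb3 gives Ab3
E2 gives F#2
E#3 gives F##3
Cb4 gives Db4
F3 gives G3
E3 gives F#3
C3 gives D3

G2 Ab3 F#2 F##3 Db4 G3 F#3 D3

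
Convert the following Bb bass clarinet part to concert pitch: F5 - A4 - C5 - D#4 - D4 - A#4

The Bb bass clarinet sounds a major ninth below written, so transpose each written note down a major ninth.
F5 → Eb4
A4 → G3
C5 → Bb3
D#4 → C#3
D4 → C3
A#4 → G#3

Eb4 G3 Bb3 C#3 C3 G#3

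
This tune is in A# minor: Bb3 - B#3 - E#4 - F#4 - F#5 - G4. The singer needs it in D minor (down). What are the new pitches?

From A# down to D is an augmented fifth; apply that to each pitch.
Bb3 gives Ebb3
B#3 gives E3
E#4 gives A3
F#4 gives Bb3
F#5 gives Bb4
G4 gives Cb4

Ebb3 E3 A3 Bb3 Bb4 Cb4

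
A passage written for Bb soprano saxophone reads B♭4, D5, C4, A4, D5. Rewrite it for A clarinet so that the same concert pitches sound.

Cb5 Eb5 Db4 Bb4 Eb5

First find concert pitch: the Bb soprano saxophone sounds a major second below written, so B♭4 D5 C4 A4 D5 sounds Ab4 C5 Bb3 G4 C5.
Then write for A clarinet: it sounds a minor third below written, so the part must be a minor third above concert.
Ab4 → Cb5
C5 → Eb5
Bb3 → Db4
G4 → Bb4
C5 → Eb5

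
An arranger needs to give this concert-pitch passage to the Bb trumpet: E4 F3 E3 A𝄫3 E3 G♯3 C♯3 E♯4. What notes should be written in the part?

The Bb trumpet sounds a major second below written, so the written part must be a major second above concert — transpose each note up.
E4 to F#4
F3 to G3
E3 to F#3
Abb3 to Bbb3
E3 to F#3
G#3 to A#3
C#3 to D#3
E#4 to F##4

F#4 G3 F#3 Bbb3 F#3 A#3 D#3 F##4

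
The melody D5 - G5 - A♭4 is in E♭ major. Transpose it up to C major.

E♭ major to C major up is a major sixth, so every note moves up by that interval.
D5 gives B5
G5 gives E6
Ab4 gives F5

B5 E6 F5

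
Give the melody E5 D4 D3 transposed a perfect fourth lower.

E5 -> B4
D4 -> A3
D3 -> A2

B4 A3 A2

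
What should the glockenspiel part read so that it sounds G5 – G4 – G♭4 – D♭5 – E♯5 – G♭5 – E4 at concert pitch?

Written C4 sounds as C6 on the glockenspiel, so concert pitches are written a perfect fifteenth down.
G5 to G3
G4 to G2
Gb4 to Gb2
Db5 to Db3
E#5 to E#3
Gb5 to Gb3
E4 to E2

G3 G2 Gb2 Db3 E#3 Gb3 E2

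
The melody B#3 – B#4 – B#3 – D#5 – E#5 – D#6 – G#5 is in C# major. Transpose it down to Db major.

C3 C4 C3 Eb4 F4 Eb5 Ab4

C# major to Db major down is an augmented seventh, so every note moves down by that interval.
B#3 becomes C3
B#4 becomes C4
B#3 becomes C3
D#5 becomes Eb4
E#5 becomes F4
D#6 becomes Eb5
G#5 becomes Ab4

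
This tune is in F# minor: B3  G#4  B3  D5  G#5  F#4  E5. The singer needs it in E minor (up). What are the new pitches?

A4 F#5 A4 C6 F#6 E5 D6

From F# up to E is a minor seventh; apply that to each pitch.
B3 → A4
G#4 → F#5
B3 → A4
D5 → C6
G#5 → F#6
F#4 → E5
E5 → D6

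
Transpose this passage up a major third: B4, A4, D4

B4 gives D#5
A4 gives C#5
D4 gives F#4

D#5 C#5 F#4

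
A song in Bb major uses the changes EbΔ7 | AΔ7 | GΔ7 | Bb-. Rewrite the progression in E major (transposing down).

AΔ7 D#Δ7 C#Δ7 E-

Bb major down to E major is a diminished fifth; each chord root moves by that interval while the quality stays the same.
EbΔ7: root Eb down a diminished fifth → A, giving AΔ7.
AΔ7: root A down a diminished fifth → D#, giving D#Δ7.
GΔ7: root G down a diminished fifth → C#, giving C#Δ7.
Bb-: root Bb down a diminished fifth → E, giving E-.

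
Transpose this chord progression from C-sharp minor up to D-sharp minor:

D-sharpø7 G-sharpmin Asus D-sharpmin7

E#ø7 A#min Bsus E#min7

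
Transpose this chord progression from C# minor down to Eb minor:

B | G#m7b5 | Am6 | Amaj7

Db Bbm7b5 Cbm6 Cbmaj7

C# minor down to Eb minor is an augmented sixth; each chord root moves by that interval while the quality stays the same.
B: root B down an augmented sixth → Db, giving Db.
G#m7b5: root G# down an augmented sixth → Bb, giving Bbm7b5.
Am6: root A down an augmented sixth → Cb, giving Cbm6.
Amaj7: root A down an augmented sixth → Cb, giving Cbmaj7.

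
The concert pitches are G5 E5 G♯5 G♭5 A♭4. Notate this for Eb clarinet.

E5 C#5 E#5 Eb5 F4

The Eb clarinet sounds a minor third above written, so the written part must be a minor third below concert — transpose each note down.
G5 -> E5
E5 -> C#5
G#5 -> E#5
Gb5 -> Eb5
Ab4 -> F4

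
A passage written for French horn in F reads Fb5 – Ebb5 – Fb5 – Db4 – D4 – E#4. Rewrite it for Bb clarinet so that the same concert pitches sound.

First find concert pitch: the French horn in F sounds a perfect fifth below written, so Fb5 Ebb5 Fb5 Db4 D4 E#4 sounds Bbb4 Abb4 Bbb4 Gb3 G3 A#3.
Then write for Bb clarinet: it sounds a major second below written, so the part must be a major second above concert.
Bbb4 → Cb5
Abb4 → Bbb4
Bbb4 → Cb5
Gb3 → Ab3
G3 → A3
A#3 → B#3

Cb5 Bbb4 Cb5 Ab3 A3 B#3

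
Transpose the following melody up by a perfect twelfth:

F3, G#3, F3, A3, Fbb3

F3 up a perfect twelfth is C5.
G#3 up a perfect twelfth is D#5.
F3: a twelfth up reaches C, and 19 semitones makes it C5.
A3 up a perfect twelfth is E5.
A perfect twelfth up from Fbb3 gives Cbb5.

C5 D#5 C5 E5 Cbb5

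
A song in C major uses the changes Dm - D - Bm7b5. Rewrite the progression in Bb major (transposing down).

Cm C Am7b5

C major down to Bb major is a major second; each chord root moves by that interval while the quality stays the same.
Dm: root D down a major second → C, giving Cm.
D: root D down a major second → C, giving C.
Bm7b5: root B down a major second → A, giving Am7b5.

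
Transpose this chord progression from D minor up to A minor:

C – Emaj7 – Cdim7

D minor up to A minor is a perfect fifth; each chord root moves by that interval while the quality stays the same.
C: root C up a perfect fifth → G, giving G.
Emaj7: root E up a perfect fifth → B, giving Bmaj7.
Cdim7: root C up a perfect fifth → G, giving Gdim7.

G Bmaj7 Gdim7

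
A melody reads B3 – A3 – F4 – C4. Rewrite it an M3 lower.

G3 F3 Db4 Ab3

B3 → G3
A3 → F3
F4 → Db4
C4 → Ab3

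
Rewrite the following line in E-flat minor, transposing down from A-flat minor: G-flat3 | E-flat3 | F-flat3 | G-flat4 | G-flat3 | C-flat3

A-flat minor to E-flat minor down is a perfect fourth, so every note moves down by that interval.
Gb3 gives Db3
Eb3 gives Bb2
Fb3 gives Cb3
Gb4 gives Db4
Gb3 gives Db3
Cb3 gives Gb2

Db3 Bb2 Cb3 Db4 Db3 Gb2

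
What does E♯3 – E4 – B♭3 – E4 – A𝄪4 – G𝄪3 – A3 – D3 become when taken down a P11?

B#1 B2 F2 B2 E##3 D##2 E2 A1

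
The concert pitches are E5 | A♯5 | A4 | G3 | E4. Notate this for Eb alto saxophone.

C#6 F##6 F#5 E4 C#5

The Eb alto saxophone sounds a major sixth below written, so the written part must be a major sixth above concert — transpose each note up.
E5 to C#6
A#5 to F##6
A4 to F#5
G3 to E4
E4 to C#5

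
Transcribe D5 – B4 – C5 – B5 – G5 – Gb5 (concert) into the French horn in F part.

A5 F#5 G5 F#6 D6 Db6

The French horn in F sounds a perfect fifth below written, so the written part must be a perfect fifth above concert — transpose each note up.
D5 gives A5
B4 gives F#5
C5 gives G5
B5 gives F#6
G5 gives D6
Gb5 gives Db6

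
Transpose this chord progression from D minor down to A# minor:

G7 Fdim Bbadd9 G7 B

D minor down to A# minor is a diminished fourth; each chord root moves by that interval while the quality stays the same.
G7: root G down a diminished fourth → D#, giving D#7.
Fdim: root F down a diminished fourth → C#, giving C#dim.
Bbadd9: root Bb down a diminished fourth → F#, giving F#add9.
G7: root G down a diminished fourth → D#, giving D#7.
B: root B down a diminished fourth → F##, giving F##.

D#7 C#dim F#add9 D#7 F##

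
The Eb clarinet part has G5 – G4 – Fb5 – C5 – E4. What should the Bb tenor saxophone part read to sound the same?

C7 C6 Bbb6 F6 A5

First find concert pitch: the Eb clarinet sounds a minor third above written, so G5 G4 Fb5 C5 E4 sounds Bb5 Bb4 Abb5 Eb5 G4.
Then write for Bb tenor saxophone: it sounds a major ninth below written, so the part must be a major ninth above concert.
Bb5 → C7
Bb4 → C6
Abb5 → Bbb6
Eb5 → F6
G4 → A5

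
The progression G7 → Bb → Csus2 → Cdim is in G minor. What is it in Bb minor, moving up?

Bb7 Db Ebsus2 Ebdim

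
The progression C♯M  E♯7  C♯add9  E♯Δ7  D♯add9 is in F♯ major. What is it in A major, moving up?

EM G#7 Eadd9 G#Δ7 F#add9

F♯ major up to A major is a minor third; each chord root moves by that interval while the quality stays the same.
C♯M: root C♯ up a minor third → E, giving EM.
E♯7: root E♯ up a minor third → G#, giving G#7.
C♯add9: root C♯ up a minor third → E, giving Eadd9.
E♯Δ7: root E♯ up a minor third → G#, giving G#Δ7.
D♯add9: root D♯ up a minor third → F#, giving F#add9.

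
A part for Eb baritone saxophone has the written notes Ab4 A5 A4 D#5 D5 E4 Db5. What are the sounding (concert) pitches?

Written C4 on the Eb baritone saxophone sounds as Eb2, a major thirteenth lower; apply that shift to every note.
Ab4 -> Cb3
A5 -> C4
A4 -> C3
D#5 -> F#3
D5 -> F3
E4 -> G2
Db5 -> Fb3

Cb3 C4 C3 F#3 F3 G2 Fb3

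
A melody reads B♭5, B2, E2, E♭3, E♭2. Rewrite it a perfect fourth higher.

Eb6 E3 A2 Ab3 Ab2

Bb5: a fourth up reaches E, and 5 semitones makes it Eb6.
B2: a fourth up reaches E, and 5 semitones makes it E3.
A perfect fourth up from E2 gives A2.
Eb3 up a perfect fourth is Ab3.
A perfect fourth up from Eb2 gives Ab2.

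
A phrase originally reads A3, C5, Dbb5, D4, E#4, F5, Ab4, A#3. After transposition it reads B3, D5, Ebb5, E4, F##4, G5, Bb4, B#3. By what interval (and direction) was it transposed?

up a major second

From A3 to B3 is 2 letter names — a second of some quality.
A3 to B3 is 2 semitones, which makes it a major second; the second version is higher, so the direction is up.
Checking another pair — A#3 → B#3 — gives the same interval.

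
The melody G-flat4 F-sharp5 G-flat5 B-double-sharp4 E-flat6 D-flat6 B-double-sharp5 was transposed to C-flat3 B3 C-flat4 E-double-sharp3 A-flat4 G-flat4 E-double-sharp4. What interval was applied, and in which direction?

down a perfect twelfth

From Gb4 to Cb3 is 12 letter names — a twelfth of some quality.
Cb3 to Gb4 is 19 semitones, which makes it a perfect twelfth; the second version is lower, so the direction is down.
Checking another pair — B##5 → E##4 — gives the same interval.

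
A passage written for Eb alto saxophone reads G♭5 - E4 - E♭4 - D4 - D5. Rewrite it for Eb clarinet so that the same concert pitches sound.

First find concert pitch: the Eb alto saxophone sounds a major sixth below written, so G♭5 E4 E♭4 D4 D5 sounds Bbb4 G3 Gb3 F3 F4.
Then write for Eb clarinet: it sounds a minor third above written, so the part must be a minor third below concert.
Bbb4 → Gb4
G3 → E3
Gb3 → Eb3
F3 → D3
F4 → D4

Gb4 E3 Eb3 D3 D4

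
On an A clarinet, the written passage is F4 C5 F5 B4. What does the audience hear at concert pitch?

D4 A4 D5 G#4

The A clarinet sounds a minor third below written, so transpose each written note down a minor third.
F4 gives D4
C5 gives A4
F5 gives D5
B4 gives G#4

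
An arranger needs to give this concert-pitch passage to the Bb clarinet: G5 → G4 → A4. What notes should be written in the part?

A5 A4 B4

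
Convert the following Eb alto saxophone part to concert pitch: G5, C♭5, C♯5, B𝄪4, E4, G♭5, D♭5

Bb4 Ebb4 E4 D##4 G3 Bbb4 Fb4

The Eb alto saxophone sounds a major sixth below written, so transpose each written note down a major sixth.
G5 gives Bb4
Cb5 gives Ebb4
C#5 gives E4
B##4 gives D##4
E4 gives G3
Gb5 gives Bbb4
Db5 gives Fb4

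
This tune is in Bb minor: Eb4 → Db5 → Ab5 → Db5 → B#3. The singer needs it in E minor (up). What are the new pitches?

A4 G5 D6 G5 E##4

Bb minor to E minor up is an augmented fourth, so every note moves up by that interval.
Eb4 becomes A4
Db5 becomes G5
Ab5 becomes D6
Db5 becomes G5
B#3 becomes E##4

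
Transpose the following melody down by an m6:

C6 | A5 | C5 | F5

C6 → E5
A5 → C#5
C5 → E4
F5 → A4

E5 C#5 E4 A4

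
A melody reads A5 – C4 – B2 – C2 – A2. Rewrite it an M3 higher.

C#6 E4 D#3 E2 C#3

A5 up a major third is C#6.
A major third up from C4 gives E4.
B2 up a major third is D#3.
A major third up from C2 gives E2.
A2: a third up reaches C, and 4 semitones makes it C#3.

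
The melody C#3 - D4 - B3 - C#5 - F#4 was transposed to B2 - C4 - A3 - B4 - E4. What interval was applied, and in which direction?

down a major second

From C#3 to B2 is 2 letter names — a second of some quality.
B2 to C#3 is 2 semitones, which makes it a major second; the second version is lower, so the direction is down.
Checking another pair — F#4 → E4 — gives the same interval.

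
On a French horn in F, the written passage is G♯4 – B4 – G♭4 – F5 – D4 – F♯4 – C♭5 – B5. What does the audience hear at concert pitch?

Written C4 on the French horn in F sounds as F3, a perfect fifth lower; apply that shift to every note.
G#4 → C#4
B4 → E4
Gb4 → Cb4
F5 → Bb4
D4 → G3
F#4 → B3
Cb5 → Fb4
B5 → E5

C#4 E4 Cb4 Bb4 G3 B3 Fb4 E5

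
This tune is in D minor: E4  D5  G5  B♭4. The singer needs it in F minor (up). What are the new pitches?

G4 F5 Bb5 Db5

D minor to F minor up is a minor third, so every note moves up by that interval.
E4 to G4
D5 to F5
G5 to Bb5
Bb4 to Db5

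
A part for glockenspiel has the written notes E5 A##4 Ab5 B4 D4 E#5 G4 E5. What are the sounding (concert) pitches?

E7 A##6 Ab7 B6 D6 E#7 G6 E7

Written C4 on the glockenspiel sounds as C6, a perfect fifteenth higher; apply that shift to every note.
E5 -> E7
A##4 -> A##6
Ab5 -> Ab7
B4 -> B6
D4 -> D6
E#5 -> E#7
G4 -> G6
E5 -> E7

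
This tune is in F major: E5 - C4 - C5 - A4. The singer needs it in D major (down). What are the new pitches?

C#5 A3 A4 F#4

From F down to D is a minor third; apply that to each pitch.
E5 to C#5
C4 to A3
C5 to A4
A4 to F#4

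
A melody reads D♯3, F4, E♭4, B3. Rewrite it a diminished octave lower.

D##2 F#3 E3 B#2

D#3 gives D##2
F4 gives F#3
Eb4 gives E3
B3 gives B#2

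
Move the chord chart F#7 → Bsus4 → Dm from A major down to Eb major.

C7 Fsus4 Abm

A major down to Eb major is an augmented fourth; each chord root moves by that interval while the quality stays the same.
F#7: root F# down an augmented fourth → C, giving C7.
Bsus4: root B down an augmented fourth → F, giving Fsus4.
Dm: root D down an augmented fourth → Ab, giving Abm.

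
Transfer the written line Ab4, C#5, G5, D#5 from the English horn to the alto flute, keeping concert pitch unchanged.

First find concert pitch: the English horn sounds a perfect fifth below written, so Ab4 C#5 G5 D#5 sounds Db4 F#4 C5 G#4.
Then write for alto flute: it sounds a perfect fourth below written, so the part must be a perfect fourth above concert.
Db4 → Gb4
F#4 → B4
C5 → F5
G#4 → C#5

Gb4 B4 F5 C#5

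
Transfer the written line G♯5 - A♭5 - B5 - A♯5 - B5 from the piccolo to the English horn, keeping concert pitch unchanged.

D#7 Eb7 F#7 E#7 F#7

First find concert pitch: the piccolo sounds a perfect octave above written, so G♯5 A♭5 B5 A♯5 B5 sounds G#6 Ab6 B6 A#6 B6.
Then write for English horn: it sounds a perfect fifth below written, so the part must be a perfect fifth above concert.
G#6 → D#7
Ab6 → Eb7
B6 → F#7
A#6 → E#7
B6 → F#7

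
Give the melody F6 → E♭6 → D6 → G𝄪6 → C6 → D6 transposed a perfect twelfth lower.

Bb4 Ab4 G4 C##5 F4 G4

F6 down a perfect twelfth is Bb4.
Eb6: a twelfth down reaches A, and 19 semitones makes it Ab4.
D6: a twelfth down reaches G, and 19 semitones makes it G4.
G##6: a twelfth down reaches C, and 19 semitones makes it C##5.
C6: a twelfth down reaches F, and 19 semitones makes it F4.
D6 down a perfect twelfth is G4.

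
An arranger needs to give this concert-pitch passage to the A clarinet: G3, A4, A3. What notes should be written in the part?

Bb3 C5 C4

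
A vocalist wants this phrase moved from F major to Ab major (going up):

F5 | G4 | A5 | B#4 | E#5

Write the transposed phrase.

From F up to Ab is a minor third; apply that to each pitch.
F5 becomes Ab5
G4 becomes Bb4
A5 becomes C6
B#4 becomes D#5
E#5 becomes G#5

Ab5 Bb4 C6 D#5 G#5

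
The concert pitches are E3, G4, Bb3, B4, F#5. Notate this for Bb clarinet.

Written C4 sounds as Bb3 on the Bb clarinet, so concert pitches are written a major second up.
E3 to F#3
G4 to A4
Bb3 to C4
B4 to C#5
F#5 to G#5

F#3 A4 C4 C#5 G#5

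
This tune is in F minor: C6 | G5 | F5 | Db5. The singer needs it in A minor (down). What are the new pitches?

F minor to A minor down is a minor sixth, so every note moves down by that interval.
C6 to E5
G5 to B4
F5 to A4
Db5 to F4

E5 B4 A4 F4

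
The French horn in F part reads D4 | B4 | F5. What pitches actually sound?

G3 E4 Bb4

Written C4 on the French horn in F sounds as F3, a perfect fifth lower; apply that shift to every note.
D4 gives G3
B4 gives E4
F5 gives Bb4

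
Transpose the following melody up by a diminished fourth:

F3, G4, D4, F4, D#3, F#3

F3: a fourth up reaches B, and 4 semitones makes it Bbb3.
G4 up a diminished fourth is Cb5.
A diminished fourth up from D4 gives Gb4.
F4 up a diminished fourth is Bbb4.
D#3 up a diminished fourth is G3.
A diminished fourth up from F#3 gives Bb3.

Bbb3 Cb5 Gb4 Bbb4 G3 Bb3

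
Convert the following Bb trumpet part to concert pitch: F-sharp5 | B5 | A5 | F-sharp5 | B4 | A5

E5 A5 G5 E5 A4 G5

The Bb trumpet sounds a major second below written, so transpose each written note down a major second.
F#5 -> E5
B5 -> A5
A5 -> G5
F#5 -> E5
B4 -> A4
A5 -> G5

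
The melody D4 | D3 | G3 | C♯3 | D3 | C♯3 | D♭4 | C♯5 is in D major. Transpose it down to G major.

G3 G2 C3 F#2 G2 F#2 Gb3 F#4

From D down to G is a perfect fifth; apply that to each pitch.
D4 becomes G3
D3 becomes G2
G3 becomes C3
C#3 becomes F#2
D3 becomes G2
C#3 becomes F#2
Db4 becomes Gb3
C#5 becomes F#4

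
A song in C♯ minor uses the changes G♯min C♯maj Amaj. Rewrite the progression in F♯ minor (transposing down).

C#min F#maj Dmaj

C♯ minor down to F♯ minor is a perfect fifth; each chord root moves by that interval while the quality stays the same.
G♯min: root G♯ down a perfect fifth → C#, giving C#min.
C♯maj: root C♯ down a perfect fifth → F#, giving F#maj.
Amaj: root A down a perfect fifth → D, giving Dmaj.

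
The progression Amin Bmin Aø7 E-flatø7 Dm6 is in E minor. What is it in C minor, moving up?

E minor up to C minor is a minor sixth; each chord root moves by that interval while the quality stays the same.
Amin: root A up a minor sixth → F, giving Fmin.
Bmin: root B up a minor sixth → G, giving Gmin.
Aø7: root A up a minor sixth → F, giving Fø7.
E-flatø7: root E-flat up a minor sixth → Cb, giving Cbø7.
Dm6: root D up a minor sixth → Bb, giving Bbm6.

Fmin Gmin Fø7 Cbø7 Bbm6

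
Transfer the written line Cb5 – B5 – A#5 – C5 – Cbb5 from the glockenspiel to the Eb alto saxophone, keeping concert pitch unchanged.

Ab7 G#8 F##8 A7 Abb7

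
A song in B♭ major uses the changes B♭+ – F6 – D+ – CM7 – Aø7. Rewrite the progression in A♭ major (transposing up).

Ab+ Eb6 C+ BbM7 Gø7

B♭ major up to A♭ major is a minor seventh; each chord root moves by that interval while the quality stays the same.
B♭+: root B♭ up a minor seventh → Ab, giving Ab+.
F6: root F up a minor seventh → Eb, giving Eb6.
D+: root D up a minor seventh → C, giving C+.
CM7: root C up a minor seventh → Bb, giving BbM7.
Aø7: root A up a minor seventh → G, giving Gø7.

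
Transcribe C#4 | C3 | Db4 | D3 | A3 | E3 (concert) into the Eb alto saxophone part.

Written C4 sounds as Eb3 on the Eb alto saxophone, so concert pitches are written a major sixth up.
C#4 → A#4
C3 → A3
Db4 → Bb4
D3 → B3
A3 → F#4
E3 → C#4

A#4 A3 Bb4 B3 F#4 C#4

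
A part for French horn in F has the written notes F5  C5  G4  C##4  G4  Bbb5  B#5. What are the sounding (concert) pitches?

Written C4 on the French horn in F sounds as F3, a perfect fifth lower; apply that shift to every note.
F5 → Bb4
C5 → F4
G4 → C4
C##4 → F##3
G4 → C4
Bbb5 → Ebb5
B#5 → E#5

Bb4 F4 C4 F##3 C4 Ebb5 E#5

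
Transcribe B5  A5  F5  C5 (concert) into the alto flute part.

E6 D6 Bb5 F5

Written C4 sounds as G3 on the alto flute, so concert pitches are written a perfect fourth up.
B5 to E6
A5 to D6
F5 to Bb5
C5 to F5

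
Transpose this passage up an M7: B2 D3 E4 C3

B2 up a major seventh is A#3.
A major seventh up from D3 gives C#4.
A major seventh up from E4 gives D#5.
C3: a seventh up reaches B, and 11 semitones makes it B3.

A#3 C#4 D#5 B3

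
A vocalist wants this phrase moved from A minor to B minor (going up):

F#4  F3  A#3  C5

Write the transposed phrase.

G#4 G3 B#3 D5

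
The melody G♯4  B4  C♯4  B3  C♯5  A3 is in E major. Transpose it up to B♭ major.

D5 F5 G4 F4 G5 Eb4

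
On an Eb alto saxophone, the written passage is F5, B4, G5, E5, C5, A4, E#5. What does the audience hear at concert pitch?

The Eb alto saxophone sounds a major sixth below written, so transpose each written note down a major sixth.
F5 → Ab4
B4 → D4
G5 → Bb4
E5 → G4
C5 → Eb4
A4 → C4
E#5 → G#4

Ab4 D4 Bb4 G4 Eb4 C4 G#4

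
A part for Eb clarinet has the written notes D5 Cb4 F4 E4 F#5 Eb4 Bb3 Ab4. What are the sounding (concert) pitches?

F5 Ebb4 Ab4 G4 A5 Gb4 Db4 Cb5

The Eb clarinet sounds a minor third above written, so transpose each written note up a minor third.
D5 becomes F5
Cb4 becomes Ebb4
F4 becomes Ab4
E4 becomes G4
F#5 becomes A5
Eb4 becomes Gb4
Bb3 becomes Db4
Ab4 becomes Cb5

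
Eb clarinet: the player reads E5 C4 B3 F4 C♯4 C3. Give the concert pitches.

G5 Eb4 D4 Ab4 E4 Eb3

Written C4 on the Eb clarinet sounds as Eb4, a minor third higher; apply that shift to every note.
E5 gives G5
C4 gives Eb4
B3 gives D4
F4 gives Ab4
C#4 gives E4
C3 gives Eb3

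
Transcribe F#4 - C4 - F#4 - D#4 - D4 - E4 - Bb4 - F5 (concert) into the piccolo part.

F#3 C3 F#3 D#3 D3 E3 Bb3 F4

The piccolo sounds a perfect octave above written, so the written part must be a perfect octave below concert — transpose each note down.
F#4 gives F#3
C4 gives C3
F#4 gives F#3
D#4 gives D#3
D4 gives D3
E4 gives E3
Bb4 gives Bb3
F5 gives F4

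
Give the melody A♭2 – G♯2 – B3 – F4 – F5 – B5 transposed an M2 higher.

Ab2 -> Bb2
G#2 -> A#2
B3 -> C#4
F4 -> G4
F5 -> G5
B5 -> C#6

Bb2 A#2 C#4 G4 G5 C#6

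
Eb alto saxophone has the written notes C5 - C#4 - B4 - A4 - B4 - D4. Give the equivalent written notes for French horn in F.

Bb4 B3 A4 G4 A4 C4

First find concert pitch: the Eb alto saxophone sounds a major sixth below written, so C5 C#4 B4 A4 B4 D4 sounds Eb4 E3 D4 C4 D4 F3.
Then write for French horn in F: it sounds a perfect fifth below written, so the part must be a perfect fifth above concert.
Eb4 → Bb4
E3 → B3
D4 → A4
C4 → G4
D4 → A4
F3 → C4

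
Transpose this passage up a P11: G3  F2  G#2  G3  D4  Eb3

C5 Bb3 C#4 C5 G5 Ab4

G3 to C5
F2 to Bb3
G#2 to C#4
G3 to C5
D4 to G5
Eb3 to Ab4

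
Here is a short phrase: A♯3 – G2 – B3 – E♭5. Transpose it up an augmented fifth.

E##4 D#3 F##4 B5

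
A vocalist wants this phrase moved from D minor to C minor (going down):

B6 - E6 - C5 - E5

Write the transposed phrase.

A6 D6 Bb4 D5

D minor to C minor down is a major second, so every note moves down by that interval.
B6 -> A6
E6 -> D6
C5 -> Bb4
E5 -> D5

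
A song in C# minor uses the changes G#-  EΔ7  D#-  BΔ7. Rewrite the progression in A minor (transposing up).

C# minor up to A minor is a minor sixth; each chord root moves by that interval while the quality stays the same.
G#-: root G# up a minor sixth → E, giving E-.
EΔ7: root E up a minor sixth → C, giving CΔ7.
D#-: root D# up a minor sixth → B, giving B-.
BΔ7: root B up a minor sixth → G, giving GΔ7.

E- CΔ7 B- GΔ7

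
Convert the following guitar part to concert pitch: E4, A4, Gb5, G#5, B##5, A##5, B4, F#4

The guitar sounds a perfect octave below written, so transpose each written note down a perfect octave.
E4 to E3
A4 to A3
Gb5 to Gb4
G#5 to G#4
B##5 to B##4
A##5 to A##4
B4 to B3
F#4 to F#3

E3 A3 Gb4 G#4 B##4 A##4 B3 F#3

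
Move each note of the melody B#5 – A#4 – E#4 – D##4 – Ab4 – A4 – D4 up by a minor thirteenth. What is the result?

G#7 F#6 C#6 B#5 Fb6 F6 Bb5

A minor thirteenth up from B#5 gives G#7.
A#4 up a minor thirteenth is F#6.
E#4 up a minor thirteenth is C#6.
D##4 up a minor thirteenth is B#5.
Ab4: a thirteenth up reaches F, and 20 semitones makes it Fb6.
A minor thirteenth up from A4 gives F6.
A minor thirteenth up from D4 gives Bb5.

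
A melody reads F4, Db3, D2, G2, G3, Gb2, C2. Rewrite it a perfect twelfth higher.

F4 -> C6
Db3 -> Ab4
D2 -> A3
G2 -> D4
G3 -> D5
Gb2 -> Db4
C2 -> G3

C6 Ab4 A3 D4 D5 Db4 G3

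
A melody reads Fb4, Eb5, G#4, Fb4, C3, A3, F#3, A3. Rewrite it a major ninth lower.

Ebb3 Db4 F#3 Ebb3 Bb1 G2 E2 G2

Fb4 to Ebb3
Eb5 to Db4
G#4 to F#3
Fb4 to Ebb3
C3 to Bb1
A3 to G2
F#3 to E2
A3 to G2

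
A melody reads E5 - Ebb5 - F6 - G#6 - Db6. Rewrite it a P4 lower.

E5 -> B4
Ebb5 -> Bbb4
F6 -> C6
G#6 -> D#6
Db6 -> Ab5

B4 Bbb4 C6 D#6 Ab5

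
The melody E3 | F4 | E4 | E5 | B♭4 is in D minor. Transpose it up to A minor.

From D up to A is a perfect fifth; apply that to each pitch.
E3 -> B3
F4 -> C5
E4 -> B4
E5 -> B5
Bb4 -> F5

B3 C5 B4 B5 F5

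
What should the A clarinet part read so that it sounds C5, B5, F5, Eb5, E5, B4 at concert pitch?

Eb5 D6 Ab5 Gb5 G5 D5

The A clarinet sounds a minor third below written, so the written part must be a minor third above concert — transpose each note up.
C5 gives Eb5
B5 gives D6
F5 gives Ab5
Eb5 gives Gb5
E5 gives G5
B4 gives D5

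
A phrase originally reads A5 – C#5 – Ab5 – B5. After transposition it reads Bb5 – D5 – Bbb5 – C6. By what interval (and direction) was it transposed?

up a minor second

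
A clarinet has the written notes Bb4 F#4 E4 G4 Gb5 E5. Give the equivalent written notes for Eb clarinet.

First find concert pitch: the A clarinet sounds a minor third below written, so Bb4 F#4 E4 G4 Gb5 E5 sounds G4 D#4 C#4 E4 Eb5 C#5.
Then write for Eb clarinet: it sounds a minor third above written, so the part must be a minor third below concert.
G4 → E4
D#4 → B#3
C#4 → A#3
E4 → C#4
Eb5 → C5
C#5 → A#4

E4 B#3 A#3 C#4 C5 A#4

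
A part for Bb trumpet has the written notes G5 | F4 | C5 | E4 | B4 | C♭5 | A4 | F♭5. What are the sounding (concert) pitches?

F5 Eb4 Bb4 D4 A4 Bbb4 G4 Ebb5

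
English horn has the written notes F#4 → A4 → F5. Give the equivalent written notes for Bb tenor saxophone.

C#5 E5 C6

First find concert pitch: the English horn sounds a perfect fifth below written, so F#4 A4 F5 sounds B3 D4 Bb4.
Then write for Bb tenor saxophone: it sounds a major ninth below written, so the part must be a major ninth above concert.
B3 → C#5
D4 → E5
Bb4 → C6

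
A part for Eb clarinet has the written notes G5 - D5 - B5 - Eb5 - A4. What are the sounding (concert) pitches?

Written C4 on the Eb clarinet sounds as Eb4, a minor third higher; apply that shift to every note.
G5 becomes Bb5
D5 becomes F5
B5 becomes D6
Eb5 becomes Gb5
A4 becomes C5

Bb5 F5 D6 Gb5 C5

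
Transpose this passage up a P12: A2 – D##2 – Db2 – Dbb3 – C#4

E4 A##3 Ab3 Abb4 G#5

A2 gives E4
D##2 gives A##3
Db2 gives Ab3
Dbb3 gives Abb4
C#4 gives G#5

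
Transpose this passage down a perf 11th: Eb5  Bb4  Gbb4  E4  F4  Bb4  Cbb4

Eb5 gives Bb3
Bb4 gives F3
Gbb4 gives Dbb3
E4 gives B2
F4 gives C3
Bb4 gives F3
Cbb4 gives Gbb2

Bb3 F3 Dbb3 B2 C3 F3 Gbb2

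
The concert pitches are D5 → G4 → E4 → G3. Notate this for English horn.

A5 D5 B4 D4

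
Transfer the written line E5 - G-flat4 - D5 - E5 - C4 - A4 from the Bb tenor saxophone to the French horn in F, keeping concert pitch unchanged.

A4 Cb4 G4 A4 F3 D4

First find concert pitch: the Bb tenor saxophone sounds a major ninth below written, so E5 G-flat4 D5 E5 C4 A4 sounds D4 Fb3 C4 D4 Bb2 G3.
Then write for French horn in F: it sounds a perfect fifth below written, so the part must be a perfect fifth above concert.
D4 → A4
Fb3 → Cb4
C4 → G4
D4 → A4
Bb2 → F3
G3 → D4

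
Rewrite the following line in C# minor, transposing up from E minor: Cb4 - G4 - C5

From E up to C# is a major sixth; apply that to each pitch.
Cb4 becomes Ab4
G4 becomes E5
C5 becomes A5

Ab4 E5 A5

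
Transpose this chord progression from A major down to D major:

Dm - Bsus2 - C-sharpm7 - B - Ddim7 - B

A major down to D major is a perfect fifth; each chord root moves by that interval while the quality stays the same.
Dm: root D down a perfect fifth → G, giving Gm.
Bsus2: root B down a perfect fifth → E, giving Esus2.
C-sharpm7: root C-sharp down a perfect fifth → F#, giving F#m7.
B: root B down a perfect fifth → E, giving E.
Ddim7: root D down a perfect fifth → G, giving Gdim7.
B: root B down a perfect fifth → E, giving E.

Gm Esus2 F#m7 E Gdim7 E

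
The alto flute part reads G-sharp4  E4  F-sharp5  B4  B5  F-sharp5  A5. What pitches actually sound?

D#4 B3 C#5 F#4 F#5 C#5 E5

Written C4 on the alto flute sounds as G3, a perfect fourth lower; apply that shift to every note.
G#4 -> D#4
E4 -> B3
F#5 -> C#5
B4 -> F#4
B5 -> F#5
F#5 -> C#5
A5 -> E5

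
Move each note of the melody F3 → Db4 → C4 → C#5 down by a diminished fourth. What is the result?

C#3 A3 G#3 G##4

F3 becomes C#3
Db4 becomes A3
C4 becomes G#3
C#5 becomes G##4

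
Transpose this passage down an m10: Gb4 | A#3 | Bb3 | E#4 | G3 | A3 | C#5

Eb3 F##2 G2 C##3 E2 F#2 A#3

Gb4: a tenth down reaches E, and 15 semitones makes it Eb3.
A#3 down a minor tenth is F##2.
Bb3 down a minor tenth is G2.
E#4: a tenth down reaches C, and 15 semitones makes it C##3.
G3 down a minor tenth is E2.
A3 down a minor tenth is F#2.
A minor tenth down from C#5 gives A#3.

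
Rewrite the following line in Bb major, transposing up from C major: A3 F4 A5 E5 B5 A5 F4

From C up to Bb is a minor seventh; apply that to each pitch.
A3 to G4
F4 to Eb5
A5 to G6
E5 to D6
B5 to A6
A5 to G6
F4 to Eb5

G4 Eb5 G6 D6 A6 G6 Eb5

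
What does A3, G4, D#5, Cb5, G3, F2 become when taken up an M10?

C#5 B5 F##6 Eb6 B4 A3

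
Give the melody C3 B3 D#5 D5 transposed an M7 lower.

C3 → Db2
B3 → C3
D#5 → E4
D5 → Eb4

Db2 C3 E4 Eb4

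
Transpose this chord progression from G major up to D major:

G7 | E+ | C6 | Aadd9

G major up to D major is a perfect fifth; each chord root moves by that interval while the quality stays the same.
G7: root G up a perfect fifth → D, giving D7.
E+: root E up a perfect fifth → B, giving B+.
C6: root C up a perfect fifth → G, giving G6.
Aadd9: root A up a perfect fifth → E, giving Eadd9.

D7 B+ G6 Eadd9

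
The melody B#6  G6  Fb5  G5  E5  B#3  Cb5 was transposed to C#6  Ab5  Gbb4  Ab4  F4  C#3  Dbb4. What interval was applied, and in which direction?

down a major seventh

From B#6 to C#6 is 7 letter names — a seventh of some quality.
C#6 to B#6 is 11 semitones, which makes it a major seventh; the second version is lower, so the direction is down.
Checking another pair — Cb5 → Dbb4 — gives the same interval.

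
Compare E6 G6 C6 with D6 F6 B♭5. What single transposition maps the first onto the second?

From E6 to D6 is 2 letter names — a second of some quality.
D6 to E6 is 2 semitones, which makes it a major second; the second version is lower, so the direction is down.
Checking another pair — C6 → Bb5 — gives the same interval.

down a major second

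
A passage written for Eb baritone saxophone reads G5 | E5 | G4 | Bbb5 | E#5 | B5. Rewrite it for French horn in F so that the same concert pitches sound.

F4 D4 F3 Abb4 D#4 A4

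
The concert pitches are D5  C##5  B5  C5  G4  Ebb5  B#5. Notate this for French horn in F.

Written C4 sounds as F3 on the French horn in F, so concert pitches are written a perfect fifth up.
D5 gives A5
C##5 gives G##5
B5 gives F#6
C5 gives G5
G4 gives D5
Ebb5 gives Bbb5
B#5 gives F##6

A5 G##5 F#6 G5 D5 Bbb5 F##6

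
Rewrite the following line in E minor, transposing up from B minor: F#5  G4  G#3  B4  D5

B5 C5 C#4 E5 G5

From B up to E is a perfect fourth; apply that to each pitch.
F#5 to B5
G4 to C5
G#3 to C#4
B4 to E5
D5 to G5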